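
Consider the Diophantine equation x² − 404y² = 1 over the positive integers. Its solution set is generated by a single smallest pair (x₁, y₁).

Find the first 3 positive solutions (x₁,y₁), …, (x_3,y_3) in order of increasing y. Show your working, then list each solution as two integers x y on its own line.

201 10
80801 4020
32481801 1616030

d=404: √d = [20; 10,40] (ℓ=2, even), read p_1/q_1
step 0: (20, 1)  from 20·(1,0) + (0,1)
step 1: (201, 10)  from 10·(20,1) + (1,0)
fundamental: x₁=201, y₁=10  (since 40401 − 404·100 = 1)
(201+10√404)^2 = 80801 + 4020√404
(201+10√404)^3 = 32481801 + 1616030√404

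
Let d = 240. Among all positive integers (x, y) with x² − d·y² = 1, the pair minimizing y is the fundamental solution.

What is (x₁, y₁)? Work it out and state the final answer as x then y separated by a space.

d=240: √d = [15; 2,30] (ℓ=2, even), read p_1/q_1
k=0  a_k=15  p_k/q_k = 15/1
k=1  a_k=2  p_k/q_k = 31/2
fundamental: x₁=31, y₁=2  (since 961 − 240·4 = 1)

31 2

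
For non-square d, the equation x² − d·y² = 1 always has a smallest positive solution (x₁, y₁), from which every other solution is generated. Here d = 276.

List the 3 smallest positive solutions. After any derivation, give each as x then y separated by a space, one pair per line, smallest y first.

√276 → a₀=16, period (1,1,1,1,2,2,2,1,1,1,1,32); ℓ=12 even so k=11
step 0: (16, 1)  from 16·(1,0) + (0,1)
step 1: (17, 1)  from 1·(16,1) + (1,0)
step 2: (33, 2)  from 1·(17,1) + (16,1)
…
step 4: (83, 5)  from 1·(50,3) + (33,2)
…
step 9: (3007, 181)  from 1·(1761,106) + (1246,75)
step 10: (4768, 287)  from 1·(3007,181) + (1761,106)
step 11: (7775, 468)  from 1·(4768,287) + (3007,181)
→ (7775, 468).  Check: 7775²=60450625, 276·468²=60450624, difference 1.
k=2:  x_2 = 7775·7775+276·468·468 = 120901249,  y_2 = 7775·468+468·7775 = 7277400
k=3:  x_3 = 7775·120901249+276·468·7277400 = 1880014414175,  y_3 = 7775·7277400+468·120901249 = 113163569532

7775 468
120901249 7277400
1880014414175 113163569532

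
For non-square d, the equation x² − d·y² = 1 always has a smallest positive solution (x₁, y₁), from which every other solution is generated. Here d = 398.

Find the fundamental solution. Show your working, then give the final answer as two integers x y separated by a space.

√398 = [19; 1,18,1,38, …], period ℓ=4 (even) → k=3
k=0  a_k=19  p_k/q_k = 19/1
…
k=2  a_k=18  p_k/q_k = 379/19
k=3  a_k=1  p_k/q_k = 399/20
(x₁, y₁) = (399, 20);  399² − 398·20² = 1 ✓

399 20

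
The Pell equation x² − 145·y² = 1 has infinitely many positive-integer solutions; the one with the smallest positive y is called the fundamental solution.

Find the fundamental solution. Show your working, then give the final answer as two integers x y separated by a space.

289 24

√145 = [12; 24, …], period ℓ=1 (odd) → k=1
a_0=12:  p_0=12·1+0=12,  q_0=12·0+1=1
a_1=24:  p_1=24·12+1=289,  q_1=24·1+0=24
→ (289, 24).  Check: 289²=83521, 145·24²=83520, difference 1.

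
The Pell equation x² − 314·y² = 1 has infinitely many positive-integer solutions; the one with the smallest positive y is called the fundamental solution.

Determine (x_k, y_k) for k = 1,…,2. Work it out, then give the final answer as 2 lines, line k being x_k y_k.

√314 = [17; 1,2,1,1,2,1,34, …], period ℓ=7 (odd) → k=13
step 0: (17, 1)  from 17·(1,0) + (0,1)
step 1: (18, 1)  from 1·(17,1) + (1,0)
…
step 5: (319, 18)  from 2·(124,7) + (71,4)
…
step 10: (62853, 3547)  from 1·(47029,2654) + (15824,893)
…
step 12: (282617, 15949)  from 2·(109882,6201) + (62853,3547)
step 13: (392499, 22150)  from 1·(282617,15949) + (109882,6201)
fundamental: x₁=392499, y₁=22150  (since 154055465001 − 314·490622500 = 1)
n=2: (392499,22150)∘(392499,22150) = (392499·392499+314·22150·22150, 392499·22150+22150·392499) = (308110930001,17387705700)

392499 22150
308110930001 17387705700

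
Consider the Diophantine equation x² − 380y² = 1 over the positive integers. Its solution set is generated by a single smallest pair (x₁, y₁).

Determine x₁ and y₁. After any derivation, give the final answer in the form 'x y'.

39 2

[19; 2,38] for √380; ℓ=2 ⇒ convergent index 1
i=0: a=19 ⇒ p=19, q=1
i=1: a=2 ⇒ p=39, q=2
(x₁, y₁) = (39, 2);  39² − 380·2² = 1 ✓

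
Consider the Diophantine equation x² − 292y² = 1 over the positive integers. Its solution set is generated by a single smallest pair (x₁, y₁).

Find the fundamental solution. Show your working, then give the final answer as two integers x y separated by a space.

2281249 133500

[17; 11,2,1,3,8,3,1,2,11,34] for √292; ℓ=10 ⇒ convergent index 9
i=0: a=17 ⇒ p=17, q=1
i=1: a=11 ⇒ p=188, q=11
…
i=3: a=1 ⇒ p=581, q=34
…
i=5: a=8 ⇒ p=17669, q=1034
i=6: a=3 ⇒ p=55143, q=3227
i=7: a=1 ⇒ p=72812, q=4261
i=8: a=2 ⇒ p=200767, q=11749
i=9: a=11 ⇒ p=2281249, q=133500
(x₁, y₁) = (2281249, 133500);  2281249² − 292·133500² = 1 ✓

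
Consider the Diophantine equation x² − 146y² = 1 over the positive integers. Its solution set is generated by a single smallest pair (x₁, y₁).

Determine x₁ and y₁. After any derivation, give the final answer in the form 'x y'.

145 12

[12; 12,24] for √146; ℓ=2 ⇒ convergent index 1
k=0  a_k=12  p_k/q_k = 12/1
k=1  a_k=12  p_k/q_k = 145/12
(x₁, y₁) = (145, 12);  145² − 146·12² = 1 ✓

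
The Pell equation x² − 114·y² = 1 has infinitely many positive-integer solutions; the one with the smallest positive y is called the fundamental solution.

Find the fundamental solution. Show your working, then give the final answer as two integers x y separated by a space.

1025 96

√114 = [10; 1,2,10,2,1,20, …], period ℓ=6 (even) → k=5
step 0: (10, 1)  from 10·(1,0) + (0,1)
…
step 3: (331, 31)  from 10·(32,3) + (11,1)
step 4: (694, 65)  from 2·(331,31) + (32,3)
step 5: (1025, 96)  from 1·(694,65) + (331,31)
(x₁, y₁) = (1025, 96);  1025² − 114·96² = 1 ✓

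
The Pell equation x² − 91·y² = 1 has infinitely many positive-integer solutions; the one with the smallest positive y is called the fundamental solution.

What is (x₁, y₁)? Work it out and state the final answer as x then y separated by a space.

1574 165

[9; 1,1,5,1,5,1,1,18] for √91; ℓ=8 ⇒ convergent index 7
k=0  a_k=9  p_k/q_k = 9/1
…
k=2  a_k=1  p_k/q_k = 19/2
k=3  a_k=5  p_k/q_k = 105/11
…
k=6  a_k=1  p_k/q_k = 849/89
k=7  a_k=1  p_k/q_k = 1574/165
fundamental: x₁=1574, y₁=165  (since 2477476 − 91·27225 = 1)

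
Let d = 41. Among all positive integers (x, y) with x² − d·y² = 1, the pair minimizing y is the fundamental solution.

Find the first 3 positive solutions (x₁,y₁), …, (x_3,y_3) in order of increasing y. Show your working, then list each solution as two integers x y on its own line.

d=41: √d = [6; 2,2,12] (ℓ=3, odd), read p_5/q_5
k=0  a_k=6  p_k/q_k = 6/1
k=1  a_k=2  p_k/q_k = 13/2
…
k=3  a_k=12  p_k/q_k = 397/62
k=4  a_k=2  p_k/q_k = 826/129
k=5  a_k=2  p_k/q_k = 2049/320
fundamental: x₁=2049, y₁=320  (since 4198401 − 41·102400 = 1)
k=2:  x_2 = 2049·2049+41·320·320 = 8396801,  y_2 = 2049·320+320·2049 = 1311360
k=3:  x_3 = 2049·8396801+41·320·1311360 = 34410088449,  y_3 = 2049·1311360+320·8396801 = 5373952960

2049 320
8396801 1311360
34410088449 5373952960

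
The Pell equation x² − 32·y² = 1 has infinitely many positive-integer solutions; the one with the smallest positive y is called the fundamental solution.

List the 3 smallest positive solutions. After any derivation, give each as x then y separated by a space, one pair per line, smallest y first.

17 3
577 102
19601 3465

√32 → a₀=5, period (1,1,1,10); ℓ=4 even so k=3
k=0  a_k=5  p_k/q_k = 5/1
…
k=2  a_k=1  p_k/q_k = 11/2
k=3  a_k=1  p_k/q_k = 17/3
(x₁, y₁) = (17, 3);  17² − 32·3² = 1 ✓
n=2: (17,3)∘(17,3) = (17·17+32·3·3, 17·3+3·17) = (577,102)
n=3: (577,102)∘(17,3) = (17·577+32·3·102, 17·102+3·577) = (19601,3465)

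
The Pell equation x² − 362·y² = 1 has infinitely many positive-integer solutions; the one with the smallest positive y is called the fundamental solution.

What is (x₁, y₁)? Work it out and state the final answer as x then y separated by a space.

d=362: √d = [19; 38] (ℓ=1, odd), read p_1/q_1
i=0: a=19 ⇒ p=19, q=1
i=1: a=38 ⇒ p=723, q=38
fundamental: x₁=723, y₁=38  (since 522729 − 362·1444 = 1)

723 38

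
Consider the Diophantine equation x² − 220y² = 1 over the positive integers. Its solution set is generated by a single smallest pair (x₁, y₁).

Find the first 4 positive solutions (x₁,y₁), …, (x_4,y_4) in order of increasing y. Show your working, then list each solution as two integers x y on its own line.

89 6
15841 1068
2819609 190098
501874561 33836376

[14; 1,4,1,28] for √220; ℓ=4 ⇒ convergent index 3
i=0: a=14 ⇒ p=14, q=1
i=1: a=1 ⇒ p=15, q=1
i=2: a=4 ⇒ p=74, q=5
i=3: a=1 ⇒ p=89, q=6
fundamental: x₁=89, y₁=6  (since 7921 − 220·36 = 1)
k=2:  x_2 = 89·89+220·6·6 = 15841,  y_2 = 89·6+6·89 = 1068
k=3:  x_3 = 89·15841+220·6·1068 = 2819609,  y_3 = 89·1068+6·15841 = 190098
k=4:  x_4 = 89·2819609+220·6·190098 = 501874561,  y_4 = 89·190098+6·2819609 = 33836376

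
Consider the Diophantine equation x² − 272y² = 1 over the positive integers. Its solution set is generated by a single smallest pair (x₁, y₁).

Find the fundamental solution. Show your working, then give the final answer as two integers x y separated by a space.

33 2

[16; 2,32] for √272; ℓ=2 ⇒ convergent index 1
k=0  a_k=16  p_k/q_k = 16/1
k=1  a_k=2  p_k/q_k = 33/2
fundamental: x₁=33, y₁=2  (since 1089 − 272·4 = 1)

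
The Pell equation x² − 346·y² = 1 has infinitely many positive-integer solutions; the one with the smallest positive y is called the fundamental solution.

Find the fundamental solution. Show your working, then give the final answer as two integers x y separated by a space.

17299 930

d=346: √d = [18; 1,1,1,1,36] (ℓ=5, odd), read p_9/q_9
a_0=18:  p_0=18·1+0=18,  q_0=18·0+1=1
…
a_2=1:  p_2=1·19+18=37,  q_2=1·1+1=2
…
a_7=1:  p_7=1·3497+3404=6901,  q_7=1·188+183=371
a_8=1:  p_8=1·6901+3497=10398,  q_8=1·371+188=559
a_9=1:  p_9=1·10398+6901=17299,  q_9=1·559+371=930
fundamental: x₁=17299, y₁=930  (since 299255401 − 346·864900 = 1)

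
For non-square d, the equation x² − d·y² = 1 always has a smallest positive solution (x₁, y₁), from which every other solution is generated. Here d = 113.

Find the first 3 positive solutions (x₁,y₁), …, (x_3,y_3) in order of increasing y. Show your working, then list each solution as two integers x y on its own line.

1204353 113296
2900932297217 272896754976
6987493029899166849 657328051091107760

d=113: √d = [10; 1,1,1,2,2,1,1,1,20] (ℓ=9, odd), read p_17/q_17
i=0: a=10 ⇒ p=10, q=1
…
i=2: a=1 ⇒ p=21, q=2
…
i=4: a=2 ⇒ p=85, q=8
i=5: a=2 ⇒ p=202, q=19
i=6: a=1 ⇒ p=287, q=27
…
i=8: a=1 ⇒ p=776, q=73
i=9: a=20 ⇒ p=16009, q=1506
…
i=11: a=1 ⇒ p=32794, q=3085
i=12: a=1 ⇒ p=49579, q=4664
…
i=14: a=2 ⇒ p=313483, q=29490
…
i=16: a=1 ⇒ p=758918, q=71393
i=17: a=1 ⇒ p=1204353, q=113296
→ (1204353, 113296).  Check: 1204353²=1450466148609, 113·113296²=1450466148608, difference 1.
(1204353+113296√113)^2 = 2900932297217 + 272896754976√113
(1204353+113296√113)^3 = 6987493029899166849 + 657328051091107760√113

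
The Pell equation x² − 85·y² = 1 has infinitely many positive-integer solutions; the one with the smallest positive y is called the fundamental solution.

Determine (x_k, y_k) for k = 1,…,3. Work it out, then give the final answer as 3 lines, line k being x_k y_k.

285769 30996
163327842721 17715391848
93348068572789129 10125019625991228

d=85: √d = [9; 4,1,1,4,18] (ℓ=5, odd), read p_9/q_9
k=0  a_k=9  p_k/q_k = 9/1
…
k=3  a_k=1  p_k/q_k = 83/9
k=4  a_k=4  p_k/q_k = 378/41
k=5  a_k=18  p_k/q_k = 6887/747
k=6  a_k=4  p_k/q_k = 27926/3029
k=7  a_k=1  p_k/q_k = 34813/3776
k=8  a_k=1  p_k/q_k = 62739/6805
k=9  a_k=4  p_k/q_k = 285769/30996
→ (285769, 30996).  Check: 285769²=81663921361, 85·30996²=81663921360, difference 1.
n=2: (285769,30996)∘(285769,30996) = (285769·285769+85·30996·30996, 285769·30996+30996·285769) = (163327842721,17715391848)
n=3: (163327842721,17715391848)∘(285769,30996) = (285769·163327842721+85·30996·17715391848, 285769·17715391848+30996·163327842721) = (93348068572789129,10125019625991228)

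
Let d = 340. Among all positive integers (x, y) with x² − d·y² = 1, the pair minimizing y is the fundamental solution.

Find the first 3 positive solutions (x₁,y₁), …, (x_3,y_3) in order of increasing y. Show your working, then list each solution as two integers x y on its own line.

285769 15498
163327842721 8857695924
93348068572789129 5062509812995614

√340 → a₀=18, period (2,3,1,1,1,…,3,2,36); ℓ=14 even so k=13
a_0=18:  p_0=18·1+0=18,  q_0=18·0+1=1
…
a_2=3:  p_2=3·37+18=129,  q_2=3·2+1=7
a_3=1:  p_3=1·129+37=166,  q_3=1·7+2=9
a_4=1:  p_4=1·166+129=295,  q_4=1·9+7=16
…
a_6=1:  p_6=1·461+295=756,  q_6=1·25+16=41
a_7=8:  p_7=8·756+461=6509,  q_7=8·41+25=353
a_8=1:  p_8=1·6509+756=7265,  q_8=1·353+41=394
a_9=1:  p_9=1·7265+6509=13774,  q_9=1·394+353=747
a_10=1:  p_10=1·13774+7265=21039,  q_10=1·747+394=1141
a_11=1:  p_11=1·21039+13774=34813,  q_11=1·1141+747=1888
a_12=3:  p_12=3·34813+21039=125478,  q_12=3·1888+1141=6805
a_13=2:  p_13=2·125478+34813=285769,  q_13=2·6805+1888=15498
→ (285769, 15498).  Check: 285769²=81663921361, 340·15498²=81663921360, difference 1.
n=2: (285769,15498)∘(285769,15498) = (285769·285769+340·15498·15498, 285769·15498+15498·285769) = (163327842721,8857695924)
n=3: (163327842721,8857695924)∘(285769,15498) = (285769·163327842721+340·15498·8857695924, 285769·8857695924+15498·163327842721) = (93348068572789129,5062509812995614)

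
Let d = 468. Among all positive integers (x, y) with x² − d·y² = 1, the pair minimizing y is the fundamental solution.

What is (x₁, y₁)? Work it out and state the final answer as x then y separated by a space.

649 30

d=468: √d = [21; 1,1,1,2,1,1,1,42] (ℓ=8, even), read p_7/q_7
k=0  a_k=21  p_k/q_k = 21/1
k=1  a_k=1  p_k/q_k = 22/1
k=2  a_k=1  p_k/q_k = 43/2
k=3  a_k=1  p_k/q_k = 65/3
k=4  a_k=2  p_k/q_k = 173/8
k=5  a_k=1  p_k/q_k = 238/11
k=6  a_k=1  p_k/q_k = 411/19
k=7  a_k=1  p_k/q_k = 649/30
→ (649, 30).  Check: 649²=421201, 468·30²=421200, difference 1.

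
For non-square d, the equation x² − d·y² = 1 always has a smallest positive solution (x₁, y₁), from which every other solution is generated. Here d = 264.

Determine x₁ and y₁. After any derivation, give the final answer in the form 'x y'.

65 4

d=264: √d = [16; 4,32] (ℓ=2, even), read p_1/q_1
a_0=16:  p_0=16·1+0=16,  q_0=16·0+1=1
a_1=4:  p_1=4·16+1=65,  q_1=4·1+0=4
→ (65, 4).  Check: 65²=4225, 264·4²=4224, difference 1.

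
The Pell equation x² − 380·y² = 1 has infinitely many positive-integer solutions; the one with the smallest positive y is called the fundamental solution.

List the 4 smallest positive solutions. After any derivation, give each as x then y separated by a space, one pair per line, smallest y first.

39 2
3041 156
237159 12166
18495361 948792

[19; 2,38] for √380; ℓ=2 ⇒ convergent index 1
i=0: a=19 ⇒ p=19, q=1
i=1: a=2 ⇒ p=39, q=2
(x₁, y₁) = (39, 2);  39² − 380·2² = 1 ✓
(x_2, y_2) = (39·39 + 380·2·2, 39·2 + 2·39) = (3041, 156)
(x_3, y_3) = (39·3041 + 380·2·156, 39·156 + 2·3041) = (237159, 12166)
(x_4, y_4) = (39·237159 + 380·2·12166, 39·12166 + 2·237159) = (18495361, 948792)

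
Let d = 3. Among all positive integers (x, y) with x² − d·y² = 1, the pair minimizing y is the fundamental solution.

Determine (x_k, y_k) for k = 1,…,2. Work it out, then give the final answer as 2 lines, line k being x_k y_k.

2 1
7 4

√3 = [1; 1,2, …], period ℓ=2 (even) → k=1
a_0=1:  p_0=1·1+0=1,  q_0=1·0+1=1
a_1=1:  p_1=1·1+1=2,  q_1=1·1+0=1
→ (2, 1).  Check: 2²=4, 3·1²=3, difference 1.
(x_2, y_2) = (2·2 + 3·1·1, 2·1 + 1·2) = (7, 4)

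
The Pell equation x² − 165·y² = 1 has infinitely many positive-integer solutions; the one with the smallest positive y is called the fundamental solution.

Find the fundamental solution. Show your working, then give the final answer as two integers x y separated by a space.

1079 84

√165 = [12; 1,5,2,5,1,24, …], period ℓ=6 (even) → k=5
step 0: (12, 1)  from 12·(1,0) + (0,1)
step 1: (13, 1)  from 1·(12,1) + (1,0)
step 2: (77, 6)  from 5·(13,1) + (12,1)
…
step 4: (912, 71)  from 5·(167,13) + (77,6)
step 5: (1079, 84)  from 1·(912,71) + (167,13)
(x₁, y₁) = (1079, 84);  1079² − 165·84² = 1 ✓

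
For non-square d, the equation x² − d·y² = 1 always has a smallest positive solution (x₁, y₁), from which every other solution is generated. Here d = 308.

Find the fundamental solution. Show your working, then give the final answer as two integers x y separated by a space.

351 20

√308 = [17; 1,1,4,1,1,34, …], period ℓ=6 (even) → k=5
i=0: a=17 ⇒ p=17, q=1
i=1: a=1 ⇒ p=18, q=1
i=2: a=1 ⇒ p=35, q=2
i=3: a=4 ⇒ p=158, q=9
i=4: a=1 ⇒ p=193, q=11
i=5: a=1 ⇒ p=351, q=20
→ (351, 20).  Check: 351²=123201, 308·20²=123200, difference 1.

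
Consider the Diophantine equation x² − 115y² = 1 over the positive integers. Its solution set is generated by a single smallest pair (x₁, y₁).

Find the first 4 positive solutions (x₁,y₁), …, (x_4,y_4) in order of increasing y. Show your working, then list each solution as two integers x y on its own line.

[10; 1,2,1,1,1,1,1,2,1,20] for √115; ℓ=10 ⇒ convergent index 9
step 0: (10, 1)  from 10·(1,0) + (0,1)
…
step 2: (32, 3)  from 2·(11,1) + (10,1)
…
step 8: (815, 76)  from 2·(311,29) + (193,18)
step 9: (1126, 105)  from 1·(815,76) + (311,29)
→ (1126, 105).  Check: 1126²=1267876, 115·105²=1267875, difference 1.
k=2:  x_2 = 1126·1126+115·105·105 = 2535751,  y_2 = 1126·105+105·1126 = 236460
k=3:  x_3 = 1126·2535751+115·105·236460 = 5710510126,  y_3 = 1126·236460+105·2535751 = 532507815
k=4:  x_4 = 1126·5710510126+115·105·532507815 = 12860066268001,  y_4 = 1126·532507815+105·5710510126 = 1199207362920

1126 105
2535751 236460
5710510126 532507815
12860066268001 1199207362920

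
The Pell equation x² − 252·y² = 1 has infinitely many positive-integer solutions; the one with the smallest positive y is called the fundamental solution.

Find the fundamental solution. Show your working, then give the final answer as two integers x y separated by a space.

127 8

[15; 1,6,1,30] for √252; ℓ=4 ⇒ convergent index 3
i=0: a=15 ⇒ p=15, q=1
i=1: a=1 ⇒ p=16, q=1
i=2: a=6 ⇒ p=111, q=7
i=3: a=1 ⇒ p=127, q=8
fundamental: x₁=127, y₁=8  (since 16129 − 252·64 = 1)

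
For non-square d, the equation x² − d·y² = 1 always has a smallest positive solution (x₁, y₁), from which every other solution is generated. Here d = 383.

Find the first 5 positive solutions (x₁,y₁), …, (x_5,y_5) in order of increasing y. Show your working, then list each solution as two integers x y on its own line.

√383 → a₀=19, period (1,1,3,19,3,1,1,38); ℓ=8 even so k=7
step 0: (19, 1)  from 19·(1,0) + (0,1)
step 1: (20, 1)  from 1·(19,1) + (1,0)
…
step 4: (2642, 135)  from 19·(137,7) + (39,2)
step 5: (8063, 412)  from 3·(2642,135) + (137,7)
step 6: (10705, 547)  from 1·(8063,412) + (2642,135)
step 7: (18768, 959)  from 1·(10705,547) + (8063,412)
(x₁, y₁) = (18768, 959);  18768² − 383·959² = 1 ✓
n=2: (18768,959)∘(18768,959) = (18768·18768+383·959·959, 18768·959+959·18768) = (704475647,35997024)
n=3: (704475647,35997024)∘(18768,959) = (18768·704475647+383·959·35997024, 18768·35997024+959·704475647) = (26443197867024,1351184291905)
n=4: (26443197867024,1351184291905)∘(18768,959) = (18768·26443197867024+383·959·1351184291905, 18768·1351184291905+959·26443197867024) = (992571874432137217,50718053544949056)
n=5: (992571874432137217,50718053544949056)∘(18768,959) = (18768·992571874432137217+383·959·50718053544949056, 18768·50718053544949056+959·992571874432137217) = (37257177852241504710288,1903752856512023474111)

18768 959
704475647 35997024
26443197867024 1351184291905
992571874432137217 50718053544949056
37257177852241504710288 1903752856512023474111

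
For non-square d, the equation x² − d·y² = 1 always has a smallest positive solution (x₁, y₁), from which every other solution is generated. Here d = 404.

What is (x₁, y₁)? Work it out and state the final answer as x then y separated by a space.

√404 → a₀=20, period (10,40); ℓ=2 even so k=1
i=0: a=20 ⇒ p=20, q=1
i=1: a=10 ⇒ p=201, q=10
→ (201, 10).  Check: 201²=40401, 404·10²=40400, difference 1.

201 10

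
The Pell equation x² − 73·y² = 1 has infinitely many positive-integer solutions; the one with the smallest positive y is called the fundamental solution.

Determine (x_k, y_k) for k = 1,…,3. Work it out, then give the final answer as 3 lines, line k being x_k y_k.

2281249 267000
10408194000001 1218186966000
47487364308614281249 5557975596000801000

√73 → a₀=8, period (1,1,5,5,1,1,16); ℓ=7 odd so k=13
step 0: (8, 1)  from 8·(1,0) + (0,1)
step 1: (9, 1)  from 1·(8,1) + (1,0)
step 2: (17, 2)  from 1·(9,1) + (8,1)
step 3: (94, 11)  from 5·(17,2) + (9,1)
…
step 5: (581, 68)  from 1·(487,57) + (94,11)
step 6: (1068, 125)  from 1·(581,68) + (487,57)
step 7: (17669, 2068)  from 16·(1068,125) + (581,68)
step 8: (18737, 2193)  from 1·(17669,2068) + (1068,125)
step 9: (36406, 4261)  from 1·(18737,2193) + (17669,2068)
step 10: (200767, 23498)  from 5·(36406,4261) + (18737,2193)
step 11: (1040241, 121751)  from 5·(200767,23498) + (36406,4261)
step 12: (1241008, 145249)  from 1·(1040241,121751) + (200767,23498)
step 13: (2281249, 267000)  from 1·(1241008,145249) + (1040241,121751)
→ (2281249, 267000).  Check: 2281249²=5204097000001, 73·267000²=5204097000000, difference 1.
(x_2, y_2) = (2281249·2281249 + 73·267000·267000, 2281249·267000 + 267000·2281249) = (10408194000001, 1218186966000)
(x_3, y_3) = (2281249·10408194000001 + 73·267000·1218186966000, 2281249·1218186966000 + 267000·10408194000001) = (47487364308614281249, 5557975596000801000)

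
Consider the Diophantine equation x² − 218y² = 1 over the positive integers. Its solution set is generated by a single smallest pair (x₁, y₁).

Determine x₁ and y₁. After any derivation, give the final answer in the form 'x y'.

126003 8534

[14; 1,3,3,1,28] for √218; ℓ=5 ⇒ convergent index 9
k=0  a_k=14  p_k/q_k = 14/1
…
k=2  a_k=3  p_k/q_k = 59/4
k=3  a_k=3  p_k/q_k = 192/13
k=4  a_k=1  p_k/q_k = 251/17
k=5  a_k=28  p_k/q_k = 7220/489
k=6  a_k=1  p_k/q_k = 7471/506
…
k=8  a_k=3  p_k/q_k = 96370/6527
k=9  a_k=1  p_k/q_k = 126003/8534
fundamental: x₁=126003, y₁=8534  (since 15876756009 − 218·72829156 = 1)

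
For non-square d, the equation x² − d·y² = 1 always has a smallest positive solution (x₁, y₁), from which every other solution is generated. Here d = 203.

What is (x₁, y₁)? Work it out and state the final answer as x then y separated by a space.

57 4

[14; 4,28] for √203; ℓ=2 ⇒ convergent index 1
i=0: a=14 ⇒ p=14, q=1
i=1: a=4 ⇒ p=57, q=4
fundamental: x₁=57, y₁=4  (since 3249 − 203·16 = 1)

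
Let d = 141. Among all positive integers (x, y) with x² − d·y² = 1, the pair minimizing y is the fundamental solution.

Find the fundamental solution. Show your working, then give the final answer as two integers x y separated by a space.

√141 → a₀=11, period (1,6,1,22); ℓ=4 even so k=3
k=0  a_k=11  p_k/q_k = 11/1
…
k=2  a_k=6  p_k/q_k = 83/7
k=3  a_k=1  p_k/q_k = 95/8
fundamental: x₁=95, y₁=8  (since 9025 − 141·64 = 1)

95 8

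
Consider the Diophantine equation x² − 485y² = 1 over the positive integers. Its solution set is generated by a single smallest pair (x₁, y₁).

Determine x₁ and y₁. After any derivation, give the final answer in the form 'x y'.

969 44

[22; 44] for √485; ℓ=1 ⇒ convergent index 1
i=0: a=22 ⇒ p=22, q=1
i=1: a=44 ⇒ p=969, q=44
fundamental: x₁=969, y₁=44  (since 938961 − 485·1936 = 1)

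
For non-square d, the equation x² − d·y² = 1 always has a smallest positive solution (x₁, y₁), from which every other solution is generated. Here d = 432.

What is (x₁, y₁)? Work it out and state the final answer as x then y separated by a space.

1351 65

√432 = [20; 1,3,1,1,1,3,1,40, …], period ℓ=8 (even) → k=7
k=0  a_k=20  p_k/q_k = 20/1
k=1  a_k=1  p_k/q_k = 21/1
k=2  a_k=3  p_k/q_k = 83/4
k=3  a_k=1  p_k/q_k = 104/5
…
k=5  a_k=1  p_k/q_k = 291/14
k=6  a_k=3  p_k/q_k = 1060/51
k=7  a_k=1  p_k/q_k = 1351/65
(x₁, y₁) = (1351, 65);  1351² − 432·65² = 1 ✓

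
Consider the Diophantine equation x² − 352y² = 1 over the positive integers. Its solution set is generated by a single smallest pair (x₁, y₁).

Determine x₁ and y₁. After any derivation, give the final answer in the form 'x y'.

77617 4137

√352 → a₀=18, period (1,3,5,9,5,3,1,36); ℓ=8 even so k=7
i=0: a=18 ⇒ p=18, q=1
i=1: a=1 ⇒ p=19, q=1
i=2: a=3 ⇒ p=75, q=4
i=3: a=5 ⇒ p=394, q=21
i=4: a=9 ⇒ p=3621, q=193
…
i=6: a=3 ⇒ p=59118, q=3151
i=7: a=1 ⇒ p=77617, q=4137
fundamental: x₁=77617, y₁=4137  (since 6024398689 − 352·17114769 = 1)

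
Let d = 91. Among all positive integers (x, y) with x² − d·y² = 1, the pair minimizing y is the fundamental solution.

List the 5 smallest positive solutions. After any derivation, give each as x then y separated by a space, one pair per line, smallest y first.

√91 → a₀=9, period (1,1,5,1,5,1,1,18); ℓ=8 even so k=7
step 0: (9, 1)  from 9·(1,0) + (0,1)
step 1: (10, 1)  from 1·(9,1) + (1,0)
step 2: (19, 2)  from 1·(10,1) + (9,1)
…
step 4: (124, 13)  from 1·(105,11) + (19,2)
step 5: (725, 76)  from 5·(124,13) + (105,11)
step 6: (849, 89)  from 1·(725,76) + (124,13)
step 7: (1574, 165)  from 1·(849,89) + (725,76)
fundamental: x₁=1574, y₁=165  (since 2477476 − 91·27225 = 1)
n=2: (1574,165)∘(1574,165) = (1574·1574+91·165·165, 1574·165+165·1574) = (4954951,519420)
n=3: (4954951,519420)∘(1574,165) = (1574·4954951+91·165·519420, 1574·519420+165·4954951) = (15598184174,1635133995)
n=4: (15598184174,1635133995)∘(1574,165) = (1574·15598184174+91·165·1635133995, 1574·1635133995+165·15598184174) = (49103078824801,5147401296840)
n=5: (49103078824801,5147401296840)∘(1574,165) = (1574·49103078824801+91·165·5147401296840, 1574·5147401296840+165·49103078824801) = (154576476542289374,16204017647318325)

1574 165
4954951 519420
15598184174 1635133995
49103078824801 5147401296840
154576476542289374 16204017647318325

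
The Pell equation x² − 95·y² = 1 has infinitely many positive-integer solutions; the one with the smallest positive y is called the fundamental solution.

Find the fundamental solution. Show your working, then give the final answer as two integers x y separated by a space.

√95 = [9; 1,2,1,18, …], period ℓ=4 (even) → k=3
a_0=9:  p_0=9·1+0=9,  q_0=9·0+1=1
a_1=1:  p_1=1·9+1=10,  q_1=1·1+0=1
a_2=2:  p_2=2·10+9=29,  q_2=2·1+1=3
a_3=1:  p_3=1·29+10=39,  q_3=1·3+1=4
(x₁, y₁) = (39, 4);  39² − 95·4² = 1 ✓

39 4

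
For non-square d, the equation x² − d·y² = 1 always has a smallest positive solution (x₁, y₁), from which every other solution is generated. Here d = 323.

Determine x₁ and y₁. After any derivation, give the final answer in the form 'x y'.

18 1

[17; 1,34] for √323; ℓ=2 ⇒ convergent index 1
a_0=17:  p_0=17·1+0=17,  q_0=17·0+1=1
a_1=1:  p_1=1·17+1=18,  q_1=1·1+0=1
(x₁, y₁) = (18, 1);  18² − 323·1² = 1 ✓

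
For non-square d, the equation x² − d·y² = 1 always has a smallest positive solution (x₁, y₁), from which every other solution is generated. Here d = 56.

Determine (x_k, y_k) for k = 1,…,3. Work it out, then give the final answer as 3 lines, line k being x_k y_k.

√56 = [7; 2,14, …], period ℓ=2 (even) → k=1
i=0: a=7 ⇒ p=7, q=1
i=1: a=2 ⇒ p=15, q=2
fundamental: x₁=15, y₁=2  (since 225 − 56·4 = 1)
(x_2, y_2) = (15·15 + 56·2·2, 15·2 + 2·15) = (449, 60)
(x_3, y_3) = (15·449 + 56·2·60, 15·60 + 2·449) = (13455, 1798)

15 2
449 60
13455 1798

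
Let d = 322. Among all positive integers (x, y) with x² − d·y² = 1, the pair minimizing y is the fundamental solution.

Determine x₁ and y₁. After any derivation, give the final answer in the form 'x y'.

323 18

√322 → a₀=17, period (1,16,1,34); ℓ=4 even so k=3
k=0  a_k=17  p_k/q_k = 17/1
k=1  a_k=1  p_k/q_k = 18/1
k=2  a_k=16  p_k/q_k = 305/17
k=3  a_k=1  p_k/q_k = 323/18
→ (323, 18).  Check: 323²=104329, 322·18²=104328, difference 1.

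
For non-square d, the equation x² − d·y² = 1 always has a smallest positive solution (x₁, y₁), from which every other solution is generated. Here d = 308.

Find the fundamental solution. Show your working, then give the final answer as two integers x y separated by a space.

[17; 1,1,4,1,1,34] for √308; ℓ=6 ⇒ convergent index 5
a_0=17:  p_0=17·1+0=17,  q_0=17·0+1=1
…
a_3=4:  p_3=4·35+18=158,  q_3=4·2+1=9
a_4=1:  p_4=1·158+35=193,  q_4=1·9+2=11
a_5=1:  p_5=1·193+158=351,  q_5=1·11+9=20
(x₁, y₁) = (351, 20);  351² − 308·20² = 1 ✓

351 20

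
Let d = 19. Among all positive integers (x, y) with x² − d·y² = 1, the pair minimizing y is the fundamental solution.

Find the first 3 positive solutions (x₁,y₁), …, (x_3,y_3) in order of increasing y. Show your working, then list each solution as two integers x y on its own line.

170 39
57799 13260
19651490 4508361

[4; 2,1,3,1,2,8] for √19; ℓ=6 ⇒ convergent index 5
step 0: (4, 1)  from 4·(1,0) + (0,1)
step 1: (9, 2)  from 2·(4,1) + (1,0)
…
step 4: (61, 14)  from 1·(48,11) + (13,3)
step 5: (170, 39)  from 2·(61,14) + (48,11)
→ (170, 39).  Check: 170²=28900, 19·39²=28899, difference 1.
(x_2, y_2) = (170·170 + 19·39·39, 170·39 + 39·170) = (57799, 13260)
(x_3, y_3) = (170·57799 + 19·39·13260, 170·13260 + 39·57799) = (19651490, 4508361)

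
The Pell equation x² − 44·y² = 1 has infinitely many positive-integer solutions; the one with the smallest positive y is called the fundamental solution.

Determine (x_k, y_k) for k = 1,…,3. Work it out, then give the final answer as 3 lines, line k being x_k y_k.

199 30
79201 11940
31521799 4752090

d=44: √d = [6; 1,1,1,2,1,1,1,12] (ℓ=8, even), read p_7/q_7
k=0  a_k=6  p_k/q_k = 6/1
k=1  a_k=1  p_k/q_k = 7/1
k=2  a_k=1  p_k/q_k = 13/2
…
k=4  a_k=2  p_k/q_k = 53/8
…
k=6  a_k=1  p_k/q_k = 126/19
k=7  a_k=1  p_k/q_k = 199/30
→ (199, 30).  Check: 199²=39601, 44·30²=39600, difference 1.
k=2:  x_2 = 199·199+44·30·30 = 79201,  y_2 = 199·30+30·199 = 11940
k=3:  x_3 = 199·79201+44·30·11940 = 31521799,  y_3 = 199·11940+30·79201 = 4752090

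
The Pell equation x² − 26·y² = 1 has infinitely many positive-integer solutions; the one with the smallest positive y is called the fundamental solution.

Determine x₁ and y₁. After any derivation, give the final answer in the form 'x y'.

51 10

√26 → a₀=5, period (10); ℓ=1 odd so k=1
k=0  a_k=5  p_k/q_k = 5/1
k=1  a_k=10  p_k/q_k = 51/10
fundamental: x₁=51, y₁=10  (since 2601 − 26·100 = 1)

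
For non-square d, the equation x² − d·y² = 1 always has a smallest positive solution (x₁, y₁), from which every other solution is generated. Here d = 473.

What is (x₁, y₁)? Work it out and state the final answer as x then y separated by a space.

√473 → a₀=21, period (1,2,1,42); ℓ=4 even so k=3
a_0=21:  p_0=21·1+0=21,  q_0=21·0+1=1
a_1=1:  p_1=1·21+1=22,  q_1=1·1+0=1
a_2=2:  p_2=2·22+21=65,  q_2=2·1+1=3
a_3=1:  p_3=1·65+22=87,  q_3=1·3+1=4
(x₁, y₁) = (87, 4);  87² − 473·4² = 1 ✓

87 4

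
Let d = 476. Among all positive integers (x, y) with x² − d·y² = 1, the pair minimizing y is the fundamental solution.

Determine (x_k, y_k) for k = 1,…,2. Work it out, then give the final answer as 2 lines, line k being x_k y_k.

√476 → a₀=21, period (1,4,2,10,2,4,1,42); ℓ=8 even so k=7
k=0  a_k=21  p_k/q_k = 21/1
k=1  a_k=1  p_k/q_k = 22/1
…
k=3  a_k=2  p_k/q_k = 240/11
…
k=6  a_k=4  p_k/q_k = 23541/1079
k=7  a_k=1  p_k/q_k = 28799/1320
fundamental: x₁=28799, y₁=1320  (since 829382401 − 476·1742400 = 1)
(x_2, y_2) = (28799·28799 + 476·1320·1320, 28799·1320 + 1320·28799) = (1658764801, 76029360)

28799 1320
1658764801 76029360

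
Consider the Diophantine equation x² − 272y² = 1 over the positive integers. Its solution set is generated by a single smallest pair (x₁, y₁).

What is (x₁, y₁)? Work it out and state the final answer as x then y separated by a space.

33 2

√272 → a₀=16, period (2,32); ℓ=2 even so k=1
a_0=16:  p_0=16·1+0=16,  q_0=16·0+1=1
a_1=2:  p_1=2·16+1=33,  q_1=2·1+0=2
→ (33, 2).  Check: 33²=1089, 272·2²=1088, difference 1.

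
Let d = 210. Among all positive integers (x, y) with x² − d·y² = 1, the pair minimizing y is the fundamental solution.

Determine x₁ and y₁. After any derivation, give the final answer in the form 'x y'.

√210 = [14; 2,28, …], period ℓ=2 (even) → k=1
step 0: (14, 1)  from 14·(1,0) + (0,1)
step 1: (29, 2)  from 2·(14,1) + (1,0)
fundamental: x₁=29, y₁=2  (since 841 − 210·4 = 1)

29 2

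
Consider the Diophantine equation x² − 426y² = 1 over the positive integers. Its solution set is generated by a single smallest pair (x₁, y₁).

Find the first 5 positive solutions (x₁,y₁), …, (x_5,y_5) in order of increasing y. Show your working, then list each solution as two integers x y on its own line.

[20; 1,1,1,3,2,6,2,3,1,1,1,40] for √426; ℓ=12 ⇒ convergent index 11
k=0  a_k=20  p_k/q_k = 20/1
k=1  a_k=1  p_k/q_k = 21/1
…
k=5  a_k=2  p_k/q_k = 516/25
…
k=8  a_k=3  p_k/q_k = 24809/1202
…
k=10  a_k=1  p_k/q_k = 56780/2751
k=11  a_k=1  p_k/q_k = 88751/4300
fundamental: x₁=88751, y₁=4300  (since 7876740001 − 426·18490000 = 1)
(x_2, y_2) = (88751·88751 + 426·4300·4300, 88751·4300 + 4300·88751) = (15753480001, 763258600)
(x_3, y_3) = (88751·15753480001 + 426·4300·763258600, 88751·763258600 + 4300·15753480001) = (2796274207048751, 135479928012900)
(x_4, y_4) = (88751·2796274207048751 + 426·4300·135479928012900, 88751·135479928012900 + 4300·2796274207048751) = (496344264283813920001, 24047958181382517200)
(x_5, y_5) = (88751·496344264283813920001 + 426·4300·24047958181382517200, 88751·24047958181382517200 + 4300·496344264283813920001) = (88102099596109264220968751, 4268560672976279640021500)

88751 4300
15753480001 763258600
2796274207048751 135479928012900
496344264283813920001 24047958181382517200
88102099596109264220968751 4268560672976279640021500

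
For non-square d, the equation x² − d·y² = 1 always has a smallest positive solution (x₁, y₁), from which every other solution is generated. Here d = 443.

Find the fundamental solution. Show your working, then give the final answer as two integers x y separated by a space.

442 21

[21; 21,42] for √443; ℓ=2 ⇒ convergent index 1
i=0: a=21 ⇒ p=21, q=1
i=1: a=21 ⇒ p=442, q=21
(x₁, y₁) = (442, 21);  442² − 443·21² = 1 ✓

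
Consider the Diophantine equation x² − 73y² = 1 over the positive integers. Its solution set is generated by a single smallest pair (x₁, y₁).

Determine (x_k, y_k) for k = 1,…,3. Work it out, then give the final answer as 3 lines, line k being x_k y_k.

2281249 267000
10408194000001 1218186966000
47487364308614281249 5557975596000801000

√73 → a₀=8, period (1,1,5,5,1,1,16); ℓ=7 odd so k=13
k=0  a_k=8  p_k/q_k = 8/1
k=1  a_k=1  p_k/q_k = 9/1
k=2  a_k=1  p_k/q_k = 17/2
k=3  a_k=5  p_k/q_k = 94/11
…
k=5  a_k=1  p_k/q_k = 581/68
…
k=7  a_k=16  p_k/q_k = 17669/2068
k=8  a_k=1  p_k/q_k = 18737/2193
…
k=12  a_k=1  p_k/q_k = 1241008/145249
k=13  a_k=1  p_k/q_k = 2281249/267000
fundamental: x₁=2281249, y₁=267000  (since 5204097000001 − 73·71289000000 = 1)
k=2:  x_2 = 2281249·2281249+73·267000·267000 = 10408194000001,  y_2 = 2281249·267000+267000·2281249 = 1218186966000
k=3:  x_3 = 2281249·10408194000001+73·267000·1218186966000 = 47487364308614281249,  y_3 = 2281249·1218186966000+267000·10408194000001 = 5557975596000801000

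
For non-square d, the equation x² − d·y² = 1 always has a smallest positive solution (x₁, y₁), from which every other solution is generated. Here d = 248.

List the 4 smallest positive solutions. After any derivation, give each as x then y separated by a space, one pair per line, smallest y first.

[15; 1,2,1,30] for √248; ℓ=4 ⇒ convergent index 3
a_0=15:  p_0=15·1+0=15,  q_0=15·0+1=1
a_1=1:  p_1=1·15+1=16,  q_1=1·1+0=1
a_2=2:  p_2=2·16+15=47,  q_2=2·1+1=3
a_3=1:  p_3=1·47+16=63,  q_3=1·3+1=4
fundamental: x₁=63, y₁=4  (since 3969 − 248·16 = 1)
n=2: (63,4)∘(63,4) = (63·63+248·4·4, 63·4+4·63) = (7937,504)
n=3: (7937,504)∘(63,4) = (63·7937+248·4·504, 63·504+4·7937) = (999999,63500)
n=4: (999999,63500)∘(63,4) = (63·999999+248·4·63500, 63·63500+4·999999) = (125991937,8000496)

63 4
7937 504
999999 63500
125991937 8000496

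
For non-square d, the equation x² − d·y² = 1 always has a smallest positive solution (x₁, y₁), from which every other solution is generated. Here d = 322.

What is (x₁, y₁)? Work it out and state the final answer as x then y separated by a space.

√322 → a₀=17, period (1,16,1,34); ℓ=4 even so k=3
i=0: a=17 ⇒ p=17, q=1
i=1: a=1 ⇒ p=18, q=1
i=2: a=16 ⇒ p=305, q=17
i=3: a=1 ⇒ p=323, q=18
→ (323, 18).  Check: 323²=104329, 322·18²=104328, difference 1.

323 18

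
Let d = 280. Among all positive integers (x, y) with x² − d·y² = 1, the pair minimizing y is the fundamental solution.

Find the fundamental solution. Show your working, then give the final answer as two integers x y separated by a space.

√280 → a₀=16, period (1,2,1,2,1,32); ℓ=6 even so k=5
i=0: a=16 ⇒ p=16, q=1
…
i=2: a=2 ⇒ p=50, q=3
i=3: a=1 ⇒ p=67, q=4
i=4: a=2 ⇒ p=184, q=11
i=5: a=1 ⇒ p=251, q=15
→ (251, 15).  Check: 251²=63001, 280·15²=63000, difference 1.

251 15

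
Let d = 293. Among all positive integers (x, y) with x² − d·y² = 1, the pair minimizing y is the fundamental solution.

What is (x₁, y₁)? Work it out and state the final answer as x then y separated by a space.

d=293: √d = [17; 8,1,1,8,34] (ℓ=5, odd), read p_9/q_9
a_0=17:  p_0=17·1+0=17,  q_0=17·0+1=1
…
a_2=1:  p_2=1·137+17=154,  q_2=1·8+1=9
a_3=1:  p_3=1·154+137=291,  q_3=1·9+8=17
…
a_5=34:  p_5=34·2482+291=84679,  q_5=34·145+17=4947
…
a_8=1:  p_8=1·764593+679914=1444507,  q_8=1·44668+39721=84389
a_9=8:  p_9=8·1444507+764593=12320649,  q_9=8·84389+44668=719780
→ (12320649, 719780).  Check: 12320649²=151798391781201, 293·719780²=151798391781200, difference 1.

12320649 719780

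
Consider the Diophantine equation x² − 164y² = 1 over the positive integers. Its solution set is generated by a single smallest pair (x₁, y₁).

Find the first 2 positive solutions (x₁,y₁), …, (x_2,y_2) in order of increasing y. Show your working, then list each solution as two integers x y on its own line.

2049 160
8396801 655680

√164 = [12; 1,4,6,4,1,24, …], period ℓ=6 (even) → k=5
a_0=12:  p_0=12·1+0=12,  q_0=12·0+1=1
a_1=1:  p_1=1·12+1=13,  q_1=1·1+0=1
a_2=4:  p_2=4·13+12=64,  q_2=4·1+1=5
a_3=6:  p_3=6·64+13=397,  q_3=6·5+1=31
a_4=4:  p_4=4·397+64=1652,  q_4=4·31+5=129
a_5=1:  p_5=1·1652+397=2049,  q_5=1·129+31=160
(x₁, y₁) = (2049, 160);  2049² − 164·160² = 1 ✓
n=2: (2049,160)∘(2049,160) = (2049·2049+164·160·160, 2049·160+160·2049) = (8396801,655680)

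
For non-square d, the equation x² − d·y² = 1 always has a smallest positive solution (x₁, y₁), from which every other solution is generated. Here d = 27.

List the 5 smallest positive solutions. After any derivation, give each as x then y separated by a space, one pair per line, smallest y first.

√27 = [5; 5,10, …], period ℓ=2 (even) → k=1
k=0  a_k=5  p_k/q_k = 5/1
k=1  a_k=5  p_k/q_k = 26/5
→ (26, 5).  Check: 26²=676, 27·5²=675, difference 1.
(26+5√27)^2 = 1351 + 260√27
(26+5√27)^3 = 70226 + 13515√27
(26+5√27)^4 = 3650401 + 702520√27
(26+5√27)^5 = 189750626 + 36517525√27

26 5
1351 260
70226 13515
3650401 702520
189750626 36517525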